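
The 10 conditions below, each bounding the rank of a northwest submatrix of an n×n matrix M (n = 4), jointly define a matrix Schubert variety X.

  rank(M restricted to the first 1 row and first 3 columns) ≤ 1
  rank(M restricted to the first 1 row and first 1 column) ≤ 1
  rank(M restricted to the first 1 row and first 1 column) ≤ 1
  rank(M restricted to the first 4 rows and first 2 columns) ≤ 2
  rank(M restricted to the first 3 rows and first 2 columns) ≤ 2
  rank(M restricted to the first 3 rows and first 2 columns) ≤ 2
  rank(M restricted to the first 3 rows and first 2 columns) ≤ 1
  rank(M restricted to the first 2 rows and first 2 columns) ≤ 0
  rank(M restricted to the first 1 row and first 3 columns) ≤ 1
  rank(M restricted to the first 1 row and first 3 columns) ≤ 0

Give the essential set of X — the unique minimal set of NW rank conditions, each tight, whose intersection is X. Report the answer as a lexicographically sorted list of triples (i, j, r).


Rank table r_w(4×4) implied by the 10 constraints:

  row 1: 0  0  0  1
  row 2: 0  0  1  2
  row 3: 1  1  2  3
  row 4: 1  2  3  4

so w = (4, 3, 1, 2).

|D(w)|=5, |Ess(w)|=2:

[(1, 3, 0), (2, 2, 0)]


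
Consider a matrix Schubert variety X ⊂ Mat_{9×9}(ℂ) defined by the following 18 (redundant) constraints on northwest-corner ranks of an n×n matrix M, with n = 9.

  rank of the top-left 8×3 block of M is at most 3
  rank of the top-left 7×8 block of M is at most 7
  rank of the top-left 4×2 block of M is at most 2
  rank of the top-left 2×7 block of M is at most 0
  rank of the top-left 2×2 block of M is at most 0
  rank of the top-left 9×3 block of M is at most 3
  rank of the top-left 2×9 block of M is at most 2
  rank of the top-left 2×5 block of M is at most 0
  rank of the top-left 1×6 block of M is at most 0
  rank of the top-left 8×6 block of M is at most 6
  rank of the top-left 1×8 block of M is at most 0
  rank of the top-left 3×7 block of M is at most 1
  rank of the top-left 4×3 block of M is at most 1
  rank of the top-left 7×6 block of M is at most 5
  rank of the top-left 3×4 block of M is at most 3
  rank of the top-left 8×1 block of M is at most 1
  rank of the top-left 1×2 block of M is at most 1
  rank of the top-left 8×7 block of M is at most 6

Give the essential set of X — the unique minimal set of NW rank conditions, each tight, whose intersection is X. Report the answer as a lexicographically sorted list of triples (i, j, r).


Reconstructing r_w from the 18 given conditions:

  row 1: 0, 0, 0, 0, 0, 0, 0, 0, 1
  row 2: 0, 0, 0, 0, 0, 0, 0, 1, 2
  row 3: 1, 1, 1, 1, 1, 1, 1, 2, 3
  row 4: 1, 1, 1, 2, 2, 2, 2, 3, 4
  row 5: 1, 2, 2, 3, 3, 3, 3, 4, 5
  row 6: 1, 2, 3, 4, 4, 4, 4, 5, 6
  row 7: 1, 2, 3, 4, 5, 5, 5, 6, 7
  row 8: 1, 2, 3, 4, 5, 6, 6, 7, 8
  row 9: 1, 2, 3, 4, 5, 6, 7, 8, 9

the unique w with this rank table is (9, 8, 1, 4, 2, 3, 5, 6, 7).

D(w) has 17 cells with 3 SE-corners; essential set:

[(1, 8, 0), (2, 7, 0), (4, 3, 1)]


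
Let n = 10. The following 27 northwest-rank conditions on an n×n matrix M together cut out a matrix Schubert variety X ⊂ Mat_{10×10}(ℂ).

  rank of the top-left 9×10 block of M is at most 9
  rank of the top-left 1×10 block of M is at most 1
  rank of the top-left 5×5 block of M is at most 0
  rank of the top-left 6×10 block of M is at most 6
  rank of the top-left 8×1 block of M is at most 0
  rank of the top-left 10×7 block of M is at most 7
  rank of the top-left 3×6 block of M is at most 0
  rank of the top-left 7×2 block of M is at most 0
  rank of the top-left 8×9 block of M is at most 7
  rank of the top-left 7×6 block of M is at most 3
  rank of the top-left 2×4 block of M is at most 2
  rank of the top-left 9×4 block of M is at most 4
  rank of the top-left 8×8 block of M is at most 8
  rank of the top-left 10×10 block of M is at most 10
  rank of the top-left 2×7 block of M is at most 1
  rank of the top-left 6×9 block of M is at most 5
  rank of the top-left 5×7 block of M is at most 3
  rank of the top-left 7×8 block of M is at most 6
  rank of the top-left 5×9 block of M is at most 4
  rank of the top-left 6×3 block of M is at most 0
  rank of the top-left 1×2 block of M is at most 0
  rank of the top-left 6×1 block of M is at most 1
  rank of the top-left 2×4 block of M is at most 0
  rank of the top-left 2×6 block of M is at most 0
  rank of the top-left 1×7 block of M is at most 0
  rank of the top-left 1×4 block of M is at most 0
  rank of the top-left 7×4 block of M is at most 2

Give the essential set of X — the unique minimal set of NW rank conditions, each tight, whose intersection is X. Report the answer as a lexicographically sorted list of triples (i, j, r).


The tightest implied rank at each (i,j), from the 27 conditions:

  i=1: 0 | 0 | 0 | 0 | 0 | 0 | 0 | 1 | 1 | 1
  i=2: 0 | 0 | 0 | 0 | 0 | 0 | 1 | 2 | 2 | 2
  i=3: 0 | 0 | 0 | 0 | 0 | 0 | 1 | 2 | 3 | 3
  i=4: 0 | 0 | 0 | 0 | 0 | 1 | 2 | 3 | 4 | 4
  i=5: 0 | 0 | 0 | 0 | 0 | 1 | 2 | 3 | 4 | 5
  i=6: 0 | 0 | 0 | 1 | 1 | 2 | 3 | 4 | 5 | 6
  i=7: 0 | 0 | 1 | 2 | 2 | 3 | 4 | 5 | 6 | 7
  i=8: 0 | 1 | 2 | 3 | 3 | 4 | 5 | 6 | 7 | 8
  i=9: 1 | 2 | 3 | 4 | 4 | 5 | 6 | 7 | 8 | 9
  i=10: 1 | 2 | 3 | 4 | 5 | 6 | 7 | 8 | 9 | 10

giving w = (8, 7, 9, 6, 10, 4, 3, 2, 1, 5) via Δ²R.

D(w) has 35 cells with 6 SE-corners; essential set:

[(1, 7, 0), (3, 6, 0), (5, 5, 0), (6, 3, 0), (7, 2, 0), (8, 1, 0)]


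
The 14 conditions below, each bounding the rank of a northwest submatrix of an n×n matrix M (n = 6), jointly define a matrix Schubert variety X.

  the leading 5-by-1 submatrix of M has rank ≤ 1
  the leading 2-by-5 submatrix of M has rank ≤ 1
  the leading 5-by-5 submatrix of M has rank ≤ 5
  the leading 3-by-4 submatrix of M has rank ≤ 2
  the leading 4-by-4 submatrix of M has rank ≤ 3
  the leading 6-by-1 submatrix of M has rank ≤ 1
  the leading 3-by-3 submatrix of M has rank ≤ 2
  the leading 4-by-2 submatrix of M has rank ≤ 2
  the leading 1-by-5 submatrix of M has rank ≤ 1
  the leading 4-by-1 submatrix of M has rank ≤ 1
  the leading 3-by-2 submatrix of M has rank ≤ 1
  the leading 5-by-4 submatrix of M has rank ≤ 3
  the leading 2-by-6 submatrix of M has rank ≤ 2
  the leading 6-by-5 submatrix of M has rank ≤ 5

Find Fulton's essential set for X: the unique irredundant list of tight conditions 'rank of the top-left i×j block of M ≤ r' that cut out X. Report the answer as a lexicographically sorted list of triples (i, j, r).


Propagating the 14 rank bounds to every northwest block:

  1, 1, 1, 1, 1, 1
  1, 1, 1, 1, 1, 2
  1, 1, 2, 2, 2, 3
  1, 2, 3, 3, 3, 4
  1, 2, 3, 3, 4, 5
  1, 2, 3, 4, 5, 6

reading off 1-entries of Δ²R: w = (1, 6, 3, 2, 5, 4).

3 SE-corners of the 6-cell Rothe diagram give Ess(w):

[(2, 5, 1), (3, 2, 1), (5, 4, 3)]


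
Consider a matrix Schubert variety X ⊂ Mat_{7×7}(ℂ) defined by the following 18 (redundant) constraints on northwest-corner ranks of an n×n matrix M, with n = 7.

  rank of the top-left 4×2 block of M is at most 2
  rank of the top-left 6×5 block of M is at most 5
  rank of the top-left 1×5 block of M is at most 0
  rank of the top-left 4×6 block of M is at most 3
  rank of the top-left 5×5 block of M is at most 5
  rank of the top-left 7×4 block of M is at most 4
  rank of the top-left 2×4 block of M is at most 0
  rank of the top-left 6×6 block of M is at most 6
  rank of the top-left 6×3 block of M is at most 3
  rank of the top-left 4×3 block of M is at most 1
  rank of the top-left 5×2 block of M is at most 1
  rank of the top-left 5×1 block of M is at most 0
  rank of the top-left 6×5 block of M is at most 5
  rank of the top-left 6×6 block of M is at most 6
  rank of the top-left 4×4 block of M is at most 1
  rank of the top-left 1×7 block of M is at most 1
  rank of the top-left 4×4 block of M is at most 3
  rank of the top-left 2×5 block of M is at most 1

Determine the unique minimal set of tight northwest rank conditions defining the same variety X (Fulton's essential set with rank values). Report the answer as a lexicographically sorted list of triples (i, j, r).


Reconstructing r_w from the 18 given conditions:

  0, 0, 0, 0, 0, 1, 1
  0, 0, 0, 0, 1, 2, 2
  0, 1, 1, 1, 2, 3, 3
  0, 1, 1, 1, 2, 3, 4
  0, 1, 2, 2, 3, 4, 5
  1, 2, 3, 3, 4, 5, 6
  1, 2, 3, 4, 5, 6, 7

hence w(1..7) = (6, 5, 2, 7, 3, 1, 4).

Rothe diagram D(w) (14 cells), 4 SE-corners (essential conditions):

[(1, 5, 0), (2, 4, 0), (4, 4, 1), (5, 1, 0)]


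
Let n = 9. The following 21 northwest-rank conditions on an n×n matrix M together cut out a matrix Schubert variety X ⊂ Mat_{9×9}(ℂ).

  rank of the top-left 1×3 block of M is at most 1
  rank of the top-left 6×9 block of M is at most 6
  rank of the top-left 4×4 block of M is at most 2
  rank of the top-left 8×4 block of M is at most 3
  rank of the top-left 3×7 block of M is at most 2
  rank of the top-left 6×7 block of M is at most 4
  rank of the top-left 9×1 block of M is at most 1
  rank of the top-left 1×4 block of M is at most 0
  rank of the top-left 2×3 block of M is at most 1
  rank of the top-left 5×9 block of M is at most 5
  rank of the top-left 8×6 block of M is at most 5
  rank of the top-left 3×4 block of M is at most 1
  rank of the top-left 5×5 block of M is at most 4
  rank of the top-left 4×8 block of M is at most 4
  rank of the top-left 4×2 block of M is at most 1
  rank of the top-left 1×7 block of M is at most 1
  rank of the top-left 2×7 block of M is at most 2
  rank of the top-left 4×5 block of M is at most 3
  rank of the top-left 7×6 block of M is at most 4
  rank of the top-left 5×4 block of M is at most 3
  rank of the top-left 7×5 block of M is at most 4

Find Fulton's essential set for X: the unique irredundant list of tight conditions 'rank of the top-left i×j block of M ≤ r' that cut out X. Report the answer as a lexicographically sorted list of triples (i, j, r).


Reconstructing r_w from the 21 given conditions:

  R[1]: 0 | 0 | 0 | 0 | 1 | 1 | 1 | 1 | 1
  R[2]: 1 | 1 | 1 | 1 | 2 | 2 | 2 | 2 | 2
  R[3]: 1 | 1 | 1 | 1 | 2 | 2 | 2 | 3 | 3
  R[4]: 1 | 1 | 2 | 2 | 3 | 3 | 3 | 4 | 4
  R[5]: 1 | 2 | 3 | 3 | 4 | 4 | 4 | 5 | 5
  R[6]: 1 | 2 | 3 | 3 | 4 | 4 | 4 | 5 | 6
  R[7]: 1 | 2 | 3 | 3 | 4 | 4 | 5 | 6 | 7
  R[8]: 1 | 2 | 3 | 3 | 4 | 5 | 6 | 7 | 8
  R[9]: 1 | 2 | 3 | 4 | 5 | 6 | 7 | 8 | 9

reading off 1-entries of Δ²R: w = (5, 1, 8, 3, 2, 9, 7, 6, 4).

|D(w)|=16, |Ess(w)|=7:

[(1, 4, 0), (3, 4, 1), (3, 7, 2), (4, 2, 1), (6, 7, 4), (7, 6, 4), (8, 4, 3)]


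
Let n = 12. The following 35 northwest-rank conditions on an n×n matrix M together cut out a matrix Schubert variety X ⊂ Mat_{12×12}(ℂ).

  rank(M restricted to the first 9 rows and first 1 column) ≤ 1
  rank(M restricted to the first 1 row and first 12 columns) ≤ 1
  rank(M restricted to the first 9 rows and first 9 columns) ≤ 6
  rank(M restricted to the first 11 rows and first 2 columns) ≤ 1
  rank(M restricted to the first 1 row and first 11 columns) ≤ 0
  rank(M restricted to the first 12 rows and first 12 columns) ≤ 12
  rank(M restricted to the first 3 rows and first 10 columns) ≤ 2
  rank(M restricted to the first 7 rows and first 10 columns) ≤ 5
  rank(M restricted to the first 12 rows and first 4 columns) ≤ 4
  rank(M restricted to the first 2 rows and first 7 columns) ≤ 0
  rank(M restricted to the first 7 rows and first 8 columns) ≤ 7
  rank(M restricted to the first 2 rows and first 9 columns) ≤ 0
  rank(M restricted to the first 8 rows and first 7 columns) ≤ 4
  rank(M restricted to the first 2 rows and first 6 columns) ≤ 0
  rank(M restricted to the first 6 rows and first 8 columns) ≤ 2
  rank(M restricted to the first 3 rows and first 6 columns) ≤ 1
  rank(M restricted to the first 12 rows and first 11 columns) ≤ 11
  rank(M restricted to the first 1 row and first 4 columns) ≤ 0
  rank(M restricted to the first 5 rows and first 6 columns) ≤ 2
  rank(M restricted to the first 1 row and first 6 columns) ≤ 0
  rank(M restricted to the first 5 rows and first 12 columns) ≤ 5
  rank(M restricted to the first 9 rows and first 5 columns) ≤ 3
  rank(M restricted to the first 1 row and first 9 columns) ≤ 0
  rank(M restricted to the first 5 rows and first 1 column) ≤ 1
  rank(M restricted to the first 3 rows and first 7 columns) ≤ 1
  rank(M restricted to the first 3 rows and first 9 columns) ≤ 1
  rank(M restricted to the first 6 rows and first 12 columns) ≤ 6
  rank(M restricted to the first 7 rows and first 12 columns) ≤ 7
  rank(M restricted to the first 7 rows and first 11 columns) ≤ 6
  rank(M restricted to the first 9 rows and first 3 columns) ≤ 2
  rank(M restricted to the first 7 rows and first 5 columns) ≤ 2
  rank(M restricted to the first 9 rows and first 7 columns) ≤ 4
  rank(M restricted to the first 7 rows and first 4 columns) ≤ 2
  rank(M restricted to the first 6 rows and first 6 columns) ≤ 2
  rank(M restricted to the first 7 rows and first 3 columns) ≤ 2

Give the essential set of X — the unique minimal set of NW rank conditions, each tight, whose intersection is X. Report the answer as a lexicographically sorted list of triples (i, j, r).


The tightest implied rank at each (i,j), from the 35 conditions:

  R[1]: 0  0  0  0  0  0  0  0  0  0  0  1
  R[2]: 0  0  0  0  0  0  0  0  0  1  1  2
  R[3]: 1  1  1  1  1  1  1  1  1  2  2  3
  R[4]: 1  1  2  2  2  2  2  2  2  3  3  4
  R[5]: 1  1  2  2  2  2  2  2  3  4  4  5
  R[6]: 1  1  2  2  2  2  2  2  3  4  5  6
  R[7]: 1  1  2  2  2  3  3  3  4  5  6  7
  R[8]: 1  1  2  3  3  4  4  4  5  6  7  8
  R[9]: 1  1  2  3  3  4  4  5  6  7  8  9
  R[10]: 1  1  2  3  4  5  5  6  7  8  9  10
  R[11]: 1  1  2  3  4  5  6  7  8  9  10  11
  R[12]: 1  2  3  4  5  6  7  8  9  10  11  12

giving w = (12, 10, 1, 3, 9, 11, 6, 4, 8, 5, 7, 2) via Δ²R.

|D(w)|=42, |Ess(w)|=7:

[(1, 11, 0), (2, 9, 0), (6, 8, 2), (7, 5, 2), (9, 5, 3), (9, 7, 4), (11, 2, 1)]


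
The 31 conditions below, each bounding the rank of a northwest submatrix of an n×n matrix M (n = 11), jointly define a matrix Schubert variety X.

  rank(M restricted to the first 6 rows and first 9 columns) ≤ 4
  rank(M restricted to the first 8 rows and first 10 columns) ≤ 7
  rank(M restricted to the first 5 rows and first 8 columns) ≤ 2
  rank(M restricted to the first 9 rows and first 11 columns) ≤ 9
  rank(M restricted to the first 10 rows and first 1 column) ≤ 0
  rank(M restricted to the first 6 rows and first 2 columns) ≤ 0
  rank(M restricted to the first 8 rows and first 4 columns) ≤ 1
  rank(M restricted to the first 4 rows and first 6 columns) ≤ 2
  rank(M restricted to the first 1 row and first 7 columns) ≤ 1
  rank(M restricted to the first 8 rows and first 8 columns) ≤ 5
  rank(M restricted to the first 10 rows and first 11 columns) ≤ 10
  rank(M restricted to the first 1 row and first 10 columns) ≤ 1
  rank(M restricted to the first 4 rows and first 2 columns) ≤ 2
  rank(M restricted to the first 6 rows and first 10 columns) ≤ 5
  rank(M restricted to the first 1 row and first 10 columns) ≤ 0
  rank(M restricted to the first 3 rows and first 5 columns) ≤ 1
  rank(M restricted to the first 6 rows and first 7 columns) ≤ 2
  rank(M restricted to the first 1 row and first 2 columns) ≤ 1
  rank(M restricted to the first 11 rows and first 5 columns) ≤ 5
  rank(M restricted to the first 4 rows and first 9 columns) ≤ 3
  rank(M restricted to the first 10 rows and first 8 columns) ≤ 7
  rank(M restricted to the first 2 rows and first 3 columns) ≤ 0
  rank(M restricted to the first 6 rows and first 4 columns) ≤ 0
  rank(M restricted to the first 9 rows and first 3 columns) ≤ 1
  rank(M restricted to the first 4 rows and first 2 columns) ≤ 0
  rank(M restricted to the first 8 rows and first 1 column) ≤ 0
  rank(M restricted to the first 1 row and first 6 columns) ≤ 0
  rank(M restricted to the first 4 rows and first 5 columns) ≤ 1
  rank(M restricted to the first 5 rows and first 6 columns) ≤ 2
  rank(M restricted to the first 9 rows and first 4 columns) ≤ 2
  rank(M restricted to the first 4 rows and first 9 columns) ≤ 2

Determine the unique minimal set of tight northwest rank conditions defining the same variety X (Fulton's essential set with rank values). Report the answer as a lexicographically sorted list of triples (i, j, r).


Rank table r_w(11×11) implied by the 31 constraints:

  R[1]: 0  0  0  0  0  0  0  0  0  0  1
  R[2]: 0  0  0  0  1  1  1  1  1  1  2
  R[3]: 0  0  0  0  1  2  2  2  2  2  3
  R[4]: 0  0  0  0  1  2  2  2  2  3  4
  R[5]: 0  0  0  0  1  2  2  2  3  4  5
  R[6]: 0  0  0  0  1  2  2  3  4  5  6
  R[7]: 0  1  1  1  2  3  3  4  5  6  7
  R[8]: 0  1  1  1  2  3  4  5  6  7  8
  R[9]: 0  1  1  2  3  4  5  6  7  8  9
  R[10]: 0  1  2  3  4  5  6  7  8  9  10
  R[11]: 1  2  3  4  5  6  7  8  9  10  11

second differences of R give the permutation w = (11, 5, 6, 10, 9, 8, 2, 7, 4, 3, 1).

Rothe diagram D(w) (43 cells), 8 SE-corners (essential conditions):

[(1, 10, 0), (4, 9, 2), (5, 8, 2), (6, 4, 0), (6, 7, 2), (8, 4, 1), (9, 3, 1), (10, 1, 0)]


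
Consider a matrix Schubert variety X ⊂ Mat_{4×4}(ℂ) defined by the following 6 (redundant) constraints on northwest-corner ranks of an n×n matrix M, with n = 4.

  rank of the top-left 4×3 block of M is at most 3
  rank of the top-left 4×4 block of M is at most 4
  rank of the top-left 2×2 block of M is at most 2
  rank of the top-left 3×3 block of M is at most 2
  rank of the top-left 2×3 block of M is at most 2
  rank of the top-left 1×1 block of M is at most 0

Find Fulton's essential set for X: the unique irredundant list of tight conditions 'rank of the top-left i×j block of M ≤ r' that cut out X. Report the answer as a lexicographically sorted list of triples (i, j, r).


Reconstructing r_w from the 6 given conditions:

  R[1]: 0  1  1  1
  R[2]: 1  2  2  2
  R[3]: 1  2  2  3
  R[4]: 1  2  3  4

giving w = (2, 1, 4, 3) via Δ²R.

D(w) has 2 cells with 2 SE-corners; essential set:

[(1, 1, 0), (3, 3, 2)]


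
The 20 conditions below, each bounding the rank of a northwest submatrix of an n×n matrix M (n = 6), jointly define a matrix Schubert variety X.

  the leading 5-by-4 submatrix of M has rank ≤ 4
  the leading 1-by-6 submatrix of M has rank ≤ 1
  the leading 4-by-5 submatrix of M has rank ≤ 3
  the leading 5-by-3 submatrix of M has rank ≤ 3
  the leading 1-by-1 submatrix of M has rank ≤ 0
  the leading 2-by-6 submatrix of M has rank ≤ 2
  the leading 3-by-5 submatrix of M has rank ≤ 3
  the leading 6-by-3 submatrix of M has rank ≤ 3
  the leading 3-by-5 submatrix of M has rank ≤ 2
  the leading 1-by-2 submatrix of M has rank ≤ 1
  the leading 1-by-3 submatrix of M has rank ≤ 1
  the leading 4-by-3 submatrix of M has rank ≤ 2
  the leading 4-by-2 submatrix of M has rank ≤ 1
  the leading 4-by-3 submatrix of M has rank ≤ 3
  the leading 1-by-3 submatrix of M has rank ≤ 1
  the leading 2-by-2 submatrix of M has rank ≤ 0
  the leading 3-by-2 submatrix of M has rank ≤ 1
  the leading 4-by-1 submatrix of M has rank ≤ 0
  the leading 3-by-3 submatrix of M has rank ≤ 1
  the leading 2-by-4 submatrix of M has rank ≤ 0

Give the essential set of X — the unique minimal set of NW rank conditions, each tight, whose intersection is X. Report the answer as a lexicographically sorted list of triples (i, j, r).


Rank table r_w(6×6) implied by the 20 constraints:

  R[1]: 0 0 0 0 1 1
  R[2]: 0 0 0 0 1 2
  R[3]: 0 1 1 1 2 3
  R[4]: 0 1 2 2 3 4
  R[5]: 1 2 3 3 4 5
  R[6]: 1 2 3 4 5 6

the unique w with this rank table is (5, 6, 2, 3, 1, 4).

|D(w)|=10, |Ess(w)|=2:

[(2, 4, 0), (4, 1, 0)]


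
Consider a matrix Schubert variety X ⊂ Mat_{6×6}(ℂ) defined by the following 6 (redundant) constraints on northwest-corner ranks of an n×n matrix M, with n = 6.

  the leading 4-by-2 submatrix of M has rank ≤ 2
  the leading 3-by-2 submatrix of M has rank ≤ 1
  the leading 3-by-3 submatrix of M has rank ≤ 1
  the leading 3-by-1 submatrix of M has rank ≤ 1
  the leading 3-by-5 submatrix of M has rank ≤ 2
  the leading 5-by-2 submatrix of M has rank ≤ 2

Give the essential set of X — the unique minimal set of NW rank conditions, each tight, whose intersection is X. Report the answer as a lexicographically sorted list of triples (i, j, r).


Computing R[i][j] = min implied NW-rank bound (n=6, 6 conditions):

  R[1]: 1, 1, 1, 1, 1, 1
  R[2]: 1, 1, 1, 2, 2, 2
  R[3]: 1, 1, 1, 2, 2, 3
  R[4]: 1, 2, 2, 3, 3, 4
  R[5]: 1, 2, 3, 4, 4, 5
  R[6]: 1, 2, 3, 4, 5, 6

hence w(1..6) = (1, 4, 6, 2, 3, 5).

Fulton essential set (2 of the 5 Rothe cells):

[(3, 3, 1), (3, 5, 2)]


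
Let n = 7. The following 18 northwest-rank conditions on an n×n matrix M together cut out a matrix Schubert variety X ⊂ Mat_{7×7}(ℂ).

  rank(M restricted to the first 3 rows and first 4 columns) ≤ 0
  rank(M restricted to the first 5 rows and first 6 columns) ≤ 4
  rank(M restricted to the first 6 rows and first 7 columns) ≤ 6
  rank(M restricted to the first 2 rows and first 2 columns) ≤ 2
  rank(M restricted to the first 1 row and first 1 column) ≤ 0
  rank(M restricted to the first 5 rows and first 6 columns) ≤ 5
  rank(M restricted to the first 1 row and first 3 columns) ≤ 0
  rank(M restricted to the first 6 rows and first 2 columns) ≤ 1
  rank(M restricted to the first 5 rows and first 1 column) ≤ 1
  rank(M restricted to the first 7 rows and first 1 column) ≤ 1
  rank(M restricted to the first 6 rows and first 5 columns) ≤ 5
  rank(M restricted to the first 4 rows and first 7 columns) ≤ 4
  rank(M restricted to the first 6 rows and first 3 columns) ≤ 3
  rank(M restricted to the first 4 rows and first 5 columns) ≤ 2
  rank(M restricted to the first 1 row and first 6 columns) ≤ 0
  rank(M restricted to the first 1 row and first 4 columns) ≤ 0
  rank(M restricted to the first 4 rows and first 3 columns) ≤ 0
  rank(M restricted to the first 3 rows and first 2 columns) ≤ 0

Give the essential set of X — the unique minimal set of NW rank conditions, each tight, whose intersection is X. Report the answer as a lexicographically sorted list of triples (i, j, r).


Rank table r_w(7×7) implied by the 18 constraints:

  0, 0, 0, 0, 0, 0, 1
  0, 0, 0, 0, 1, 1, 2
  0, 0, 0, 0, 1, 2, 3
  0, 0, 0, 1, 2, 3, 4
  1, 1, 1, 2, 3, 4, 5
  1, 1, 2, 3, 4, 5, 6
  1, 2, 3, 4, 5, 6, 7

so w = (7, 5, 6, 4, 1, 3, 2).

D(w) has 18 cells with 4 SE-corners; essential set:

[(1, 6, 0), (3, 4, 0), (4, 3, 0), (6, 2, 1)]


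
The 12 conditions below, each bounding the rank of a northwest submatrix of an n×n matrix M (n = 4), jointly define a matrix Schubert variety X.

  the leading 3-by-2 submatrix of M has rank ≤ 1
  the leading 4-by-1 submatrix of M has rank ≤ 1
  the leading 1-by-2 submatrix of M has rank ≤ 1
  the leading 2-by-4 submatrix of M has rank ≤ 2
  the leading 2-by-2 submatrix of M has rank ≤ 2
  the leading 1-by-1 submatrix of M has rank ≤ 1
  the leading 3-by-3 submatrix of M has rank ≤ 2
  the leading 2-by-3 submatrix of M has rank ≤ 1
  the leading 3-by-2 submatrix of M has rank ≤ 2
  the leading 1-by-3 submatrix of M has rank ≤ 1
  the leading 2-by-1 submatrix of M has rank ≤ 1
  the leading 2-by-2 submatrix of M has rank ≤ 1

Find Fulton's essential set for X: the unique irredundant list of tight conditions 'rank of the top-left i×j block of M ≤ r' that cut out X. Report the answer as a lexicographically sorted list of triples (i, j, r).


Rank table r_w(4×4) implied by the 12 constraints:

  1 1 1 1
  1 1 1 2
  1 1 2 3
  1 2 3 4

giving w = (1, 4, 3, 2) via Δ²R.

ℓ(w)=3; the 2 essential cells (i,j,r):

[(2, 3, 1), (3, 2, 1)]


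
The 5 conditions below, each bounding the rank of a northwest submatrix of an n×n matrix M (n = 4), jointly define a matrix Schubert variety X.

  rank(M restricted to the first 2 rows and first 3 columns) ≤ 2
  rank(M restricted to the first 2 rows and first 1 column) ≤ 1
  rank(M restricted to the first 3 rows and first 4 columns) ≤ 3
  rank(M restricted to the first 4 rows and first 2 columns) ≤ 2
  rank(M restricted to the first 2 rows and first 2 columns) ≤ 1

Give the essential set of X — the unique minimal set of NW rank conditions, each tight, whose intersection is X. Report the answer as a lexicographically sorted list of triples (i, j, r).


Reconstructing r_w from the 5 given conditions:

  1  1  1  1
  1  1  2  2
  1  2  3  3
  1  2  3  4

hence w(1..4) = (1, 3, 2, 4).

|D(w)|=1, |Ess(w)|=1:

[(2, 2, 1)]


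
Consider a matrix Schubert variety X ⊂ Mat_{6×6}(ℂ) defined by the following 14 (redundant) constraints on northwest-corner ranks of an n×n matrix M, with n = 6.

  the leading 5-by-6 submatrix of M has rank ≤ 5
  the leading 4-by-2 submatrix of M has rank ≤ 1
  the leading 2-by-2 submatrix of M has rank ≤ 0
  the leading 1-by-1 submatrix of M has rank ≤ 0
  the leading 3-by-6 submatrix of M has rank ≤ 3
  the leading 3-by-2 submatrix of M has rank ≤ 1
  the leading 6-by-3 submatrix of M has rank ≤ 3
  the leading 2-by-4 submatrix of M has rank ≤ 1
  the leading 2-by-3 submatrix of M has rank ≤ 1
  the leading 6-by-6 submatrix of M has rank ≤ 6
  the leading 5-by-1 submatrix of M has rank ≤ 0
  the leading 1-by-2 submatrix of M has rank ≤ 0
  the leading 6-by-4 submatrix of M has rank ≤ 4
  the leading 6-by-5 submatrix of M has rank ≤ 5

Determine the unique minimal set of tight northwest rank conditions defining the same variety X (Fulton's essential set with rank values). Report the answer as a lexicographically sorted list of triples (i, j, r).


Computing R[i][j] = min implied NW-rank bound (n=6, 14 conditions):

  i=1: 0, 0, 1, 1, 1, 1
  i=2: 0, 0, 1, 1, 2, 2
  i=3: 0, 1, 2, 2, 3, 3
  i=4: 0, 1, 2, 3, 4, 4
  i=5: 0, 1, 2, 3, 4, 5
  i=6: 1, 2, 3, 4, 5, 6

so w = (3, 5, 2, 4, 6, 1).

ℓ(w)=8; the 3 essential cells (i,j,r):

[(2, 2, 0), (2, 4, 1), (5, 1, 0)]


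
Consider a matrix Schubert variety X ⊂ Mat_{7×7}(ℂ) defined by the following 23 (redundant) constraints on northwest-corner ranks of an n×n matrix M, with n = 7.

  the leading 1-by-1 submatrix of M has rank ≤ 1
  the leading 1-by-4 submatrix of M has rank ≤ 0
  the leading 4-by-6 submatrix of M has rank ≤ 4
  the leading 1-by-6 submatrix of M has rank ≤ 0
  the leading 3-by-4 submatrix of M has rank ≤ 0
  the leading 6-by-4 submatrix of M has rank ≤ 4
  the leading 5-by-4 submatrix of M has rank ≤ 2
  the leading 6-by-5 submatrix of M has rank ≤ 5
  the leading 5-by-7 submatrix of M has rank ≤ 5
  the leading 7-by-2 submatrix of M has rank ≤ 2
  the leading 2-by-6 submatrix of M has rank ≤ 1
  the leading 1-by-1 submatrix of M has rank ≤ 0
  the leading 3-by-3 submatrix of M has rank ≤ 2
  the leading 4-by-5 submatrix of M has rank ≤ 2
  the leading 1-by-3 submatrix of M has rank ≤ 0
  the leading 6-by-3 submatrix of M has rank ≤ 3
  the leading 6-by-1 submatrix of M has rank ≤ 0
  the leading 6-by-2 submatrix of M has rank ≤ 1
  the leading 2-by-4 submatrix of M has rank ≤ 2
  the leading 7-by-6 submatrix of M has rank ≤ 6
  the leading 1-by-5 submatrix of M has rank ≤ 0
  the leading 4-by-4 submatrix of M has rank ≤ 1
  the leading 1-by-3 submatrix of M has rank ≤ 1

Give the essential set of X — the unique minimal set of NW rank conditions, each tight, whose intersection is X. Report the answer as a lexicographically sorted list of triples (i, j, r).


Recovering R(i,j) via the rank-extension bound from the 23 conditions:

  i=1: 0 0 0 0 0 0 1
  i=2: 0 0 0 0 1 1 2
  i=3: 0 0 0 0 1 2 3
  i=4: 0 1 1 1 2 3 4
  i=5: 0 1 2 2 3 4 5
  i=6: 0 1 2 3 4 5 6
  i=7: 1 2 3 4 5 6 7

the unique w with this rank table is (7, 5, 6, 2, 3, 4, 1).

|D(w)|=17, |Ess(w)|=3:

[(1, 6, 0), (3, 4, 0), (6, 1, 0)]


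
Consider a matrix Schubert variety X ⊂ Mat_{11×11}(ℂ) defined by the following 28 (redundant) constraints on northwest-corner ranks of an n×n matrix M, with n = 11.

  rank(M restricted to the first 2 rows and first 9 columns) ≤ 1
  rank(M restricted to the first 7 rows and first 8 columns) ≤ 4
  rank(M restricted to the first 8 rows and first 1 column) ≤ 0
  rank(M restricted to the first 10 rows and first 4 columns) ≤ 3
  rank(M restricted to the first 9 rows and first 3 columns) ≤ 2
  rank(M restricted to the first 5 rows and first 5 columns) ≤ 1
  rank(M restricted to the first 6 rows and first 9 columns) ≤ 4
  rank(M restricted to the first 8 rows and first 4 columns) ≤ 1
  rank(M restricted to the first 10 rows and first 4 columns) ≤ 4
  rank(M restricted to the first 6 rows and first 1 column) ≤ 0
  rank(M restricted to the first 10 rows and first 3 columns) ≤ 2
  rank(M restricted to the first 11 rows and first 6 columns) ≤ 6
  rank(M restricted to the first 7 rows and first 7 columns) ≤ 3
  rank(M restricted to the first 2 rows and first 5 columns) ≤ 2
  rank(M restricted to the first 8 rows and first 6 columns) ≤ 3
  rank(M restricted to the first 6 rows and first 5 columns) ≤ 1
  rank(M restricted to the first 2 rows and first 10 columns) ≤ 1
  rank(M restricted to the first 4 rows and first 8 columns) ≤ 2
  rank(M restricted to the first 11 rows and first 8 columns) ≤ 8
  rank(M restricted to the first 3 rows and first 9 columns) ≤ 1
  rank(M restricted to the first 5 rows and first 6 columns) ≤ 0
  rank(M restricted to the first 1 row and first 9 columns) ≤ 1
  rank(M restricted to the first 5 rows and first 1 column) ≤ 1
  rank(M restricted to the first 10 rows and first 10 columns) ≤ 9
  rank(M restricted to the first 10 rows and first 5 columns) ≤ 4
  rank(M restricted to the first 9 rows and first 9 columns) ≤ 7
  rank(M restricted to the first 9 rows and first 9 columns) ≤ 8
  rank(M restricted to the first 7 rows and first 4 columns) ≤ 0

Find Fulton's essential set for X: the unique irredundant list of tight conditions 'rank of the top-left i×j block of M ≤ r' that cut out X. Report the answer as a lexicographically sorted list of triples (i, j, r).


Rank table r_w(11×11) implied by the 28 constraints:

  i=1: 0 0 0 0 0 0 1 1 1 1 1
  i=2: 0 0 0 0 0 0 1 1 1 1 2
  i=3: 0 0 0 0 0 0 1 1 1 2 3
  i=4: 0 0 0 0 0 0 1 2 2 3 4
  i=5: 0 0 0 0 0 0 1 2 3 4 5
  i=6: 0 0 0 0 1 1 2 3 4 5 6
  i=7: 0 0 0 0 1 2 3 4 5 6 7
  i=8: 0 1 1 1 2 3 4 5 6 7 8
  i=9: 1 2 2 2 3 4 5 6 7 8 9
  i=10: 1 2 2 3 4 5 6 7 8 9 10
  i=11: 1 2 3 4 5 6 7 8 9 10 11

the unique w with this rank table is (7, 11, 10, 8, 9, 5, 6, 2, 1, 4, 3).

D(w) has 45 cells with 6 SE-corners; essential set:

[(2, 10, 1), (3, 9, 1), (5, 6, 0), (7, 4, 0), (8, 1, 0), (10, 3, 2)]


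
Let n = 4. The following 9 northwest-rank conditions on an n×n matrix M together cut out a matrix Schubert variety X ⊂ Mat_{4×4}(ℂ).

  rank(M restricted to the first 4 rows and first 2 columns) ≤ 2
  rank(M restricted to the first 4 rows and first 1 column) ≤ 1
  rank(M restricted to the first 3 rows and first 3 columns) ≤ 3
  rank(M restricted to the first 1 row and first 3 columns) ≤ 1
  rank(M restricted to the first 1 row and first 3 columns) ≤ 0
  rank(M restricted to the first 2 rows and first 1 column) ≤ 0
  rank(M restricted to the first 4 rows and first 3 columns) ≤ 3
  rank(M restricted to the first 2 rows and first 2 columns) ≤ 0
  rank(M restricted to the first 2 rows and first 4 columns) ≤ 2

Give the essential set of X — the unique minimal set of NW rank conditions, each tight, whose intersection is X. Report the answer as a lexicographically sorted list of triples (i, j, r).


Recovering R(i,j) via the rank-extension bound from the 9 conditions:

  i=1: 0 | 0 | 0 | 1
  i=2: 0 | 0 | 1 | 2
  i=3: 1 | 1 | 2 | 3
  i=4: 1 | 2 | 3 | 4

so w = (4, 3, 1, 2).

D(w) has 5 cells with 2 SE-corners; essential set:

[(1, 3, 0), (2, 2, 0)]


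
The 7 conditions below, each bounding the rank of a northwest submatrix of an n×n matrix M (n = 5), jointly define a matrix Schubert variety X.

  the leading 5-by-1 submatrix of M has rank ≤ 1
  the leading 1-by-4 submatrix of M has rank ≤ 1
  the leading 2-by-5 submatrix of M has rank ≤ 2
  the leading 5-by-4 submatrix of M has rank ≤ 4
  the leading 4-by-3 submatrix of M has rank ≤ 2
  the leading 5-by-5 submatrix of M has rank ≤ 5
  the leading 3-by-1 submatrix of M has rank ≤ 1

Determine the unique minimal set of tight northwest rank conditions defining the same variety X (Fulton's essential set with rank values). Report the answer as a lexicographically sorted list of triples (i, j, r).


Propagating the 7 rank bounds to every northwest block:

  row 1: 1, 1, 1, 1, 1
  row 2: 1, 2, 2, 2, 2
  row 3: 1, 2, 2, 3, 3
  row 4: 1, 2, 2, 3, 4
  row 5: 1, 2, 3, 4, 5

reading off 1-entries of Δ²R: w = (1, 2, 4, 5, 3).

|D(w)|=2, |Ess(w)|=1:

[(4, 3, 2)]


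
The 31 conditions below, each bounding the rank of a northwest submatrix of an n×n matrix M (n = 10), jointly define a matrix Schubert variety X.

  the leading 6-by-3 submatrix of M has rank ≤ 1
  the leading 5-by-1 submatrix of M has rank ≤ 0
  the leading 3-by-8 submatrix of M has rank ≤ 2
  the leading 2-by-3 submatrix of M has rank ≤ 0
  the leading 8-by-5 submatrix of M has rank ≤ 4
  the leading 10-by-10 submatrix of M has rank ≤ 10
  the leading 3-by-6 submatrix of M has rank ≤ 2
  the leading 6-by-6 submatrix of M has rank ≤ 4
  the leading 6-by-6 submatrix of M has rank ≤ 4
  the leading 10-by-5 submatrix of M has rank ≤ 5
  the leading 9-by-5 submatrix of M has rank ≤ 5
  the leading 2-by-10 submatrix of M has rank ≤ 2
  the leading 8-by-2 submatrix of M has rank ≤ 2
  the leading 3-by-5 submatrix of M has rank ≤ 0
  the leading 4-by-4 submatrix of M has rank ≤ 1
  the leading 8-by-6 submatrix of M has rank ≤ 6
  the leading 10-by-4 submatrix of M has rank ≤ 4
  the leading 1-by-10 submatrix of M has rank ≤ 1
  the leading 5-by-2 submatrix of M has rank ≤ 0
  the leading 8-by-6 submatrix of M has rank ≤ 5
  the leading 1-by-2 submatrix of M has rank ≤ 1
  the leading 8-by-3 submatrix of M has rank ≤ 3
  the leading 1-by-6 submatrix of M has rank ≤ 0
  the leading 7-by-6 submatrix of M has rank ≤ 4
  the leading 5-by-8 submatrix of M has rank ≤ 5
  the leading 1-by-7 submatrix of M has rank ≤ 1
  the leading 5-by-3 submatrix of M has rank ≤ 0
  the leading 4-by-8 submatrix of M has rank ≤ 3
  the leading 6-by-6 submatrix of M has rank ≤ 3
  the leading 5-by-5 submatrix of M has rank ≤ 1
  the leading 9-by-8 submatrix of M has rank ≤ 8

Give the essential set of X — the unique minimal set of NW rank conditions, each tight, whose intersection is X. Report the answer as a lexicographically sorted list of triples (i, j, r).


Reconstructing r_w from the 31 given conditions:

  0 | 0 | 0 | 0 | 0 | 0 | 1 | 1 | 1 | 1
  0 | 0 | 0 | 0 | 0 | 1 | 2 | 2 | 2 | 2
  0 | 0 | 0 | 0 | 0 | 1 | 2 | 2 | 3 | 3
  0 | 0 | 0 | 1 | 1 | 2 | 3 | 3 | 4 | 4
  0 | 0 | 0 | 1 | 1 | 2 | 3 | 4 | 5 | 5
  1 | 1 | 1 | 2 | 2 | 3 | 4 | 5 | 6 | 6
  1 | 2 | 2 | 3 | 3 | 4 | 5 | 6 | 7 | 7
  1 | 2 | 3 | 4 | 4 | 5 | 6 | 7 | 8 | 8
  1 | 2 | 3 | 4 | 5 | 6 | 7 | 8 | 9 | 9
  1 | 2 | 3 | 4 | 5 | 6 | 7 | 8 | 9 | 10

giving w = (7, 6, 9, 4, 8, 1, 2, 3, 5, 10) via Δ²R.

|D(w)|=24, |Ess(w)|=5:

[(1, 6, 0), (3, 5, 0), (3, 8, 2), (5, 3, 0), (5, 5, 1)]


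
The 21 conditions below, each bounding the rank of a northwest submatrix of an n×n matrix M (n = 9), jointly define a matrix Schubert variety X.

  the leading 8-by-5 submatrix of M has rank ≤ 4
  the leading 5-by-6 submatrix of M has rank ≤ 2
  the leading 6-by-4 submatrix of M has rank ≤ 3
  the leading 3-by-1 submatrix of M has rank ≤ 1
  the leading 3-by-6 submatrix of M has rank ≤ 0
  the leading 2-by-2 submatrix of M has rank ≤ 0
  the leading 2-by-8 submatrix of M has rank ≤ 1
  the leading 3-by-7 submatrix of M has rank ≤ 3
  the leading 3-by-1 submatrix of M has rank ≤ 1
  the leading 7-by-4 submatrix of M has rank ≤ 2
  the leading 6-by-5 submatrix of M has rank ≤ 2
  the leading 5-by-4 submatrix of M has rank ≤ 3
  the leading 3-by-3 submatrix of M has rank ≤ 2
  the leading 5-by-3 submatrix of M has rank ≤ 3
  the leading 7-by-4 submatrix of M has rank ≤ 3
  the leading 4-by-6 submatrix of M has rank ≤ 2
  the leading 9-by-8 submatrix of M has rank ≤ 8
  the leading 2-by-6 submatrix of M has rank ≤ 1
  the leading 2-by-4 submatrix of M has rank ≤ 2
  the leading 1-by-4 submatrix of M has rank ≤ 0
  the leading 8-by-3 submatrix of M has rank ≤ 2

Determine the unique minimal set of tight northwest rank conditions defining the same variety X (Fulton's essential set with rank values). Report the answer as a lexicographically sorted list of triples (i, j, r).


Computing R[i][j] = min implied NW-rank bound (n=9, 21 conditions):

  row 1: 0, 0, 0, 0, 0, 0, 1, 1, 1
  row 2: 0, 0, 0, 0, 0, 0, 1, 1, 2
  row 3: 0, 0, 0, 0, 0, 0, 1, 2, 3
  row 4: 1, 1, 1, 1, 1, 1, 2, 3, 4
  row 5: 1, 2, 2, 2, 2, 2, 3, 4, 5
  row 6: 1, 2, 2, 2, 2, 3, 4, 5, 6
  row 7: 1, 2, 2, 2, 3, 4, 5, 6, 7
  row 8: 1, 2, 2, 3, 4, 5, 6, 7, 8
  row 9: 1, 2, 3, 4, 5, 6, 7, 8, 9

second differences of R give the permutation w = (7, 9, 8, 1, 2, 6, 5, 4, 3).

Fulton essential set (5 of the 25 Rothe cells):

[(2, 8, 1), (3, 6, 0), (6, 5, 2), (7, 4, 2), (8, 3, 2)]


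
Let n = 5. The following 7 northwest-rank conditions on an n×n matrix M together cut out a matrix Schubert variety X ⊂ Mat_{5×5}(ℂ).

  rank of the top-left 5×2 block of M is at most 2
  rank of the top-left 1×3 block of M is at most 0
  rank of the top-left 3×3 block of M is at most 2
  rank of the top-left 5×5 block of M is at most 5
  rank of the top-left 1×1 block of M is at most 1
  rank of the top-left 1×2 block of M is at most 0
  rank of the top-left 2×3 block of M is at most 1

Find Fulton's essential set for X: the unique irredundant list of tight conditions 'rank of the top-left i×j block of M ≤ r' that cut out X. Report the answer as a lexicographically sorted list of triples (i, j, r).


Recovering R(i,j) via the rank-extension bound from the 7 conditions:

  i=1: 0  0  0  1  1
  i=2: 1  1  1  2  2
  i=3: 1  2  2  3  3
  i=4: 1  2  3  4  4
  i=5: 1  2  3  4  5

second differences of R give the permutation w = (4, 1, 2, 3, 5).

|D(w)|=3, |Ess(w)|=1:

[(1, 3, 0)]


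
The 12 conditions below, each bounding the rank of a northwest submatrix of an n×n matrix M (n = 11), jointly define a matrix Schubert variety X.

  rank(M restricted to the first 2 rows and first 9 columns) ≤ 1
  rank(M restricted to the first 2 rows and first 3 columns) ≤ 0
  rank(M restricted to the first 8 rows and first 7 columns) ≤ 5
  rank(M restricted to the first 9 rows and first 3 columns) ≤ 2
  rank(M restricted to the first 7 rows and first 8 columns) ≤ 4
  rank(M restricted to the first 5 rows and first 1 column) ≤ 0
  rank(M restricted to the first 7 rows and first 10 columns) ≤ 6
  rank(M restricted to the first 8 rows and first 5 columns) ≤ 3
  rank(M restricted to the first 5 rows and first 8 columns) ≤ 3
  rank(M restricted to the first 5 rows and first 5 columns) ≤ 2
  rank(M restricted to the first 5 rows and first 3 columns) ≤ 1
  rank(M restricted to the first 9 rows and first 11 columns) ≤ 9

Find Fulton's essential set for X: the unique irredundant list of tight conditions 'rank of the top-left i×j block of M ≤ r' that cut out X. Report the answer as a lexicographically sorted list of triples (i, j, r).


Reconstructing r_w from the 12 given conditions:

  row 1: 0  0  0  1  1  1  1  1  1  1  1
  row 2: 0  0  0  1  1  1  1  1  1  2  2
  row 3: 0  1  1  2  2  2  2  2  2  3  3
  row 4: 0  1  1  2  2  3  3  3  3  4  4
  row 5: 0  1  1  2  2  3  3  3  4  5  5
  row 6: 1  2  2  3  3  4  4  4  5  6  6
  row 7: 1  2  2  3  3  4  4  4  5  6  7
  row 8: 1  2  2  3  3  4  5  5  6  7  8
  row 9: 1  2  2  3  4  5  6  6  7  8  9
  row 10: 1  2  3  4  5  6  7  7  8  9  10
  row 11: 1  2  3  4  5  6  7  8  9  10  11

reading off 1-entries of Δ²R: w = (4, 10, 2, 6, 9, 1, 11, 7, 5, 3, 8).

|D(w)|=27, |Ess(w)|=9:

[(2, 3, 0), (2, 9, 1), (5, 1, 0), (5, 3, 1), (5, 5, 2), (5, 8, 3), (7, 8, 4), (8, 5, 3), (9, 3, 2)]


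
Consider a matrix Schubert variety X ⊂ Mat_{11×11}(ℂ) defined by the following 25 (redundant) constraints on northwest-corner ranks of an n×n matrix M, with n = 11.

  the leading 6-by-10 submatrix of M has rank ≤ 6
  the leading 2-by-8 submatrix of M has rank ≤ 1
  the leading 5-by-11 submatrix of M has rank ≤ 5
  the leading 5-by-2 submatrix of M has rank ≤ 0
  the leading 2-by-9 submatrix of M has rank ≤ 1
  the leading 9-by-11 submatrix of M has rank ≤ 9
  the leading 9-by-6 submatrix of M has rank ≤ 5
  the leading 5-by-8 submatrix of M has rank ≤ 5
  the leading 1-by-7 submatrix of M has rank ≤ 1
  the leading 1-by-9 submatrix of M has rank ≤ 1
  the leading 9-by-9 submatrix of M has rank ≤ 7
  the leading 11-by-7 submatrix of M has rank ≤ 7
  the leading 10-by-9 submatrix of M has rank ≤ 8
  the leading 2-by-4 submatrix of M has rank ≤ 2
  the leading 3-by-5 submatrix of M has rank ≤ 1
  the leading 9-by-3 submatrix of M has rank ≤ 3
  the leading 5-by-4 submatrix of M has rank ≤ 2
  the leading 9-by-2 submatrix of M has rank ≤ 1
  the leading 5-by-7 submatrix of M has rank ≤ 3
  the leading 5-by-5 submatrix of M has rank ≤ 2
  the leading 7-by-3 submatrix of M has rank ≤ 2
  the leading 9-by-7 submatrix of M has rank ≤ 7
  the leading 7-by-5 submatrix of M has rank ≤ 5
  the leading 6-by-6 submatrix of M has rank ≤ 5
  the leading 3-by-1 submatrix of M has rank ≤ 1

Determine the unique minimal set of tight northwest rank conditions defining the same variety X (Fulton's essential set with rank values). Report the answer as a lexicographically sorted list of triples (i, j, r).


The tightest implied rank at each (i,j), from the 25 conditions:

  0 0 1 1 1 1 1 1 1 1 1
  0 0 1 1 1 1 1 1 1 2 2
  0 0 1 1 1 2 2 2 2 3 3
  0 0 1 2 2 3 3 3 3 4 4
  0 0 1 2 2 3 3 4 4 5 5
  1 1 2 3 3 4 4 5 5 6 6
  1 1 2 3 4 5 5 6 6 7 7
  1 1 2 3 4 5 6 7 7 8 8
  1 1 2 3 4 5 6 7 7 8 9
  1 2 3 4 5 6 7 8 8 9 10
  1 2 3 4 5 6 7 8 9 10 11

second differences of R give the permutation w = (3, 10, 6, 4, 8, 1, 5, 7, 11, 2, 9).

7 SE-corners of the 24-cell Rothe diagram give Ess(w):

[(2, 9, 1), (3, 5, 1), (5, 2, 0), (5, 5, 2), (5, 7, 3), (9, 2, 1), (9, 9, 7)]
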